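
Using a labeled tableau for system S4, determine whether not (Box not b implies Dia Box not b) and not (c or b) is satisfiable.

1. not (Box not b implies Dia Box not b) and not (c or b), 0
2. not (Box not b implies Dia Box not b), 0
3. not (c or b), 0
4. Box not b, 0
5. not Dia Box not b, 0
6. not c, 0
7. not b, 0
8. not Box not b, 0
9. b, 1
10. not b, 1
Accessibility: 0R0, 0R1, 1R1
Branch closes: b and not b both at 1.
Every branch closes; the branch above is one of them.

Unsatisfiable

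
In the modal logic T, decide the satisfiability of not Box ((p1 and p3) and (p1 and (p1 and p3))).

Satisfiable (open branch found)

1. not Box ((p1 and p3) and (p1 and (p1 and p3))), u
2. not ((p1 and p3) and (p1 and (p1 and p3))), v   [neg-Box-rule on 1: fresh world v, uRv]
3. not (p1 and (p1 and p3)), v   [neg-and-rule on 2 (branches; this branch)]
4. not (p1 and p3), v   [neg-and-rule on 3 (branches; this branch)]
5. not p3, v   [neg-and-rule on 4 (branches; this branch)]
Accessibility: uRu, uRv, vRv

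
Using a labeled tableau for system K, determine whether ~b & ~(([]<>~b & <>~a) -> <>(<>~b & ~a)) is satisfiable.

1. ~b & ~(([]<>~b & <>~a) -> <>(<>~b & ~a)), 0
2. ~b, 0
3. ~(([]<>~b & <>~a) -> <>(<>~b & ~a)), 0
4. []<>~b & <>~a, 0
5. ~<>(<>~b & ~a), 0
6. []<>~b, 0
7. <>~a, 0
8. ~a, 1
9. ~(<>~b & ~a), 1
10. <>~b, 1
11. ~<>~b, 1
12. ~b, 2
13. b, 2
Accessibility: 0R1, 1R2
Branch closes: b and ~b both at 2.
Every branch closes; the branch above is one of them.

Unsatisfiable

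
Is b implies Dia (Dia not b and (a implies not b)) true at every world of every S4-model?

No, not valid

Tableau for the negation not (b implies Dia (Dia not b and (a implies not b))):
1. not (b implies Dia (Dia not b and (a implies not b))), u
2. b, u
3. not Dia (Dia not b and (a implies not b)), u
4. not (Dia not b and (a implies not b)), u
5. not (a implies not b), u
6. a, u
Accessibility: uRu
The negation has an open branch (countermodel exists).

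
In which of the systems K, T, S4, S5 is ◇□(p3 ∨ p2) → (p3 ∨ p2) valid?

S5

S5-tableau for the negation ¬(◇□(p3 ∨ p2) → (p3 ∨ p2)):
1. ¬(◇□(p3 ∨ p2) → (p3 ∨ p2)), w0
2. ◇□(p3 ∨ p2), w0
3. ¬(p3 ∨ p2), w0
4. ¬p3, w0
5. ¬p2, w0
6. □(p3 ∨ p2), w1
7. p3 ∨ p2, w0
8. p3 ∨ p2, w1
9. p2, w0
Accessibility: w0Rw0, w0Rw1, w1Rw0, w1Rw1
Branch closes: p2 and ¬p2 both at w0.
Every branch closes (one shown): valid in S5.
S4-tableau for the negation ¬(◇□(p3 ∨ p2) → (p3 ∨ p2)):
1. ¬(◇□(p3 ∨ p2) → (p3 ∨ p2)), w0
2. ◇□(p3 ∨ p2), w0
3. ¬(p3 ∨ p2), w0
4. ¬p3, w0
5. ¬p2, w0
6. □(p3 ∨ p2), w1
7. p3 ∨ p2, w1
8. p2, w1
Accessibility: w0Rw0, w0Rw1, w1Rw1
Complete open branch: countermodel on an S4-frame, so not valid in S4, nor in K, T (the same frame is also a K-frame and a T-frame).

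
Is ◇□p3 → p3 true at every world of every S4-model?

Tableau for the negation ¬(◇□p3 → p3):
1. ¬(◇□p3 → p3), 0
2. ◇□p3, 0
3. ¬p3, 0
4. □p3, 1
5. p3, 1
Accessibility: 0R0, 0R1, 1R1
The negation has an open branch (countermodel exists).

Not valid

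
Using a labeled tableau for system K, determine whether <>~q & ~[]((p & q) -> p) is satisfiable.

1. <>~q & ~[]((p & q) -> p), u
2. <>~q, u   [&-rule on 1]
3. ~[]((p & q) -> p), u   [&-rule on 1]
4. ~q, v   [<>-rule on 2: fresh world v, uRv]
5. ~((p & q) -> p), w   [~[]-rule on 3: fresh world w, uRw]
6. p & q, w   [~->-rule on 5]
7. ~p, w   [~->-rule on 5]
8. p, w   [&-rule on 6]
9. q, w   [&-rule on 6]
Accessibility: uRv, uRw
Branch closes: p and ~p both at w.
Every branch closes; the branch above is one of them.

No, unsatisfiable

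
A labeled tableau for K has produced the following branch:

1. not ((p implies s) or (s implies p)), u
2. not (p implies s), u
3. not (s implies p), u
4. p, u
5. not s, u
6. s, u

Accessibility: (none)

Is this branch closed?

Yes, closed

Both s and not s appear at u.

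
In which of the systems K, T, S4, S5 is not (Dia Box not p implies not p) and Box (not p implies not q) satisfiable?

S5-tableau for the formula:
1. not (Dia Box not p implies not p) and Box (not p implies not q), u
2. not (Dia Box not p implies not p), u   [and-rule on 1]
3. Box (not p implies not q), u   [and-rule on 1]
4. Dia Box not p, u   [neg-implies-rule on 2]
5. p, u   [neg-implies-rule on 2]
6. not p implies not q, u   [Box-rule on 3 via uRu]
7. not q, u   [implies-rule on 6 (branches; this branch)]
8. Box not p, v   [Dia-rule on 4: fresh world v, uRv]
9. not p implies not q, v   [Box-rule on 3 via uRv]
10. not p, u   [Box-rule on 8 via vRu]
Accessibility: uRu, uRv, vRu, vRv
Branch closes: p and not p both at u.
Every branch closes (one shown): unsatisfiable in S5.
S4-tableau for the formula:
1. not (Dia Box not p implies not p) and Box (not p implies not q), u
2. not (Dia Box not p implies not p), u   [and-rule on 1]
3. Box (not p implies not q), u   [and-rule on 1]
4. Dia Box not p, u   [neg-implies-rule on 2]
5. p, u   [neg-implies-rule on 2]
6. not p implies not q, u   [Box-rule on 3 via uRu]
7. not q, u   [implies-rule on 6 (branches; this branch)]
8. Box not p, v   [Dia-rule on 4: fresh world v, uRv]
9. not p implies not q, v   [Box-rule on 3 via uRv]
10. not p, v   [Box-rule on 8 via vRv]
11. not q, v   [implies-rule on 9 (branches; this branch)]
Accessibility: uRu, uRv, vRv
Complete open branch: satisfiable in S4, hence also in K, T (this S4-model is also a K-model and a T-model).

K, T, S4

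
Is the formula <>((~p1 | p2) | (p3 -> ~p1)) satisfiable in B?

1. <>((~p1 | p2) | (p3 -> ~p1)), u
2. (~p1 | p2) | (p3 -> ~p1), v
3. p3 -> ~p1, v
4. ~p1, v
Accessibility: uRu, uRv, vRu, vRv

Satisfiable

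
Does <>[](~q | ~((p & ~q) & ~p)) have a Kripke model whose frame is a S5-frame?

Satisfiable (open branch found)

1. <>[](~q | ~((p & ~q) & ~p)), u
2. [](~q | ~((p & ~q) & ~p)), v
3. ~q | ~((p & ~q) & ~p), u
4. ~q | ~((p & ~q) & ~p), v
5. ~((p & ~q) & ~p), u
6. ~((p & ~q) & ~p), v
7. p, u
8. p, v
Accessibility: uRu, uRv, vRu, vRv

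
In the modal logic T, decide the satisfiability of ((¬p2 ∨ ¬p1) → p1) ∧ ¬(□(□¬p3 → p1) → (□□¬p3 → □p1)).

1. ((¬p2 ∨ ¬p1) → p1) ∧ ¬(□(□¬p3 → p1) → (□□¬p3 → □p1)), 0
2. (¬p2 ∨ ¬p1) → p1, 0
3. ¬(□(□¬p3 → p1) → (□□¬p3 → □p1)), 0
4. □(□¬p3 → p1), 0
5. ¬(□□¬p3 → □p1), 0
6. □□¬p3, 0
7. ¬□p1, 0
8. □¬p3 → p1, 0
9. □¬p3, 0
10. ¬p3, 0
11. ¬(¬p2 ∨ ¬p1), 0
12. p2, 0
13. p1, 0
14. ¬□¬p3, 0
15. ¬p1, 1
16. □¬p3 → p1, 1
17. □¬p3, 1
18. ¬p3, 1
19. ¬□¬p3, 1
20. p3, 2
21. □¬p3 → p1, 2
22. □¬p3, 2
23. ¬p3, 2
Accessibility: 0R0, 0R1, 0R2, 1R1, 2R2
Branch closes: p3 and ¬p3 both at 2.
Every branch closes; the branch above is one of them.

No, unsatisfiable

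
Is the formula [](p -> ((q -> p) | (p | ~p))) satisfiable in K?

1. [](p -> ((q -> p) | (p | ~p))), u

Satisfiable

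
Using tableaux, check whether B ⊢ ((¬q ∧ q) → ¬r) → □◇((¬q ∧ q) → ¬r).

Tableau for the negation ¬(((¬q ∧ q) → ¬r) → □◇((¬q ∧ q) → ¬r)):
1. ¬(((¬q ∧ q) → ¬r) → □◇((¬q ∧ q) → ¬r)), w0
2. (¬q ∧ q) → ¬r, w0
3. ¬□◇((¬q ∧ q) → ¬r), w0
4. ¬(¬q ∧ q), w0
5. ¬q, w0
6. ¬◇((¬q ∧ q) → ¬r), w1
7. ¬((¬q ∧ q) → ¬r), w0
8. ¬q ∧ q, w0
9. r, w0
10. q, w0
Accessibility: w0Rw0, w0Rw1, w1Rw0, w1Rw1
Branch closes: q and ¬q both at w0.
Every branch of the negation's tableau closes; the branch above is one of them.

Valid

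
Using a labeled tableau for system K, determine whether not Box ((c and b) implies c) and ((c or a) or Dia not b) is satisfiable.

1. not Box ((c and b) implies c) and ((c or a) or Dia not b), w0
2. not Box ((c and b) implies c), w0   [and-rule on 1]
3. (c or a) or Dia not b, w0   [and-rule on 1]
4. c or a, w0   [or-rule on 3 (branches; this branch)]
5. a, w0   [or-rule on 4 (branches; this branch)]
6. not ((c and b) implies c), w1   [neg-Box-rule on 2: fresh world w1, w0Rw1]
7. c and b, w1   [neg-implies-rule on 6]
8. not c, w1   [neg-implies-rule on 6]
9. c, w1   [and-rule on 7]
10. b, w1   [and-rule on 7]
Accessibility: w0Rw1
Branch closes: c and not c both at w1.
(One branch shown.) All branches close.

Unsatisfiable (every branch closes)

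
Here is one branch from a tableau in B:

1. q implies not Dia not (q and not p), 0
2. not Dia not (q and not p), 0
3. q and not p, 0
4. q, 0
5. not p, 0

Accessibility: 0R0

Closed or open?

Open

No atom appears with both signs at the same world.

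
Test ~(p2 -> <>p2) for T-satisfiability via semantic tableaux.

1. ~(p2 -> <>p2), 0
2. p2, 0   [~->-rule on 1]
3. ~<>p2, 0   [~->-rule on 1]
4. ~p2, 0   [~<>-rule on 3 via 0R0]
Accessibility: 0R0
Branch closes: p2 and ~p2 both at 0.
All branches of the tableau close; one closing branch shown above.

Unsatisfiable (every branch closes)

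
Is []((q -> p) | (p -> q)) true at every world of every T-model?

Valid in T

Tableau for the negation ~[]((q -> p) | (p -> q)):
1. ~[]((q -> p) | (p -> q)), w0
2. ~((q -> p) | (p -> q)), w1
3. ~(q -> p), w1
4. ~(p -> q), w1
5. q, w1
6. ~p, w1
7. p, w1
8. ~q, w1
Accessibility: w0Rw0, w0Rw1, w1Rw1
Branch closes: p and ~p both at w1.
Every branch of the negation's tableau closes; the branch above is one of them.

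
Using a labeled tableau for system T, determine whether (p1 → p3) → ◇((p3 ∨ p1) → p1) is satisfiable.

Satisfiable (open branch found)

1. (p1 → p3) → ◇((p3 ∨ p1) → p1), u
2. ◇((p3 ∨ p1) → p1), u
3. (p3 ∨ p1) → p1, v
4. p1, v
Accessibility: uRu, uRv, vRv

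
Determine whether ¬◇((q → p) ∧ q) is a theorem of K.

Tableau for the negation ◇((q → p) ∧ q):
1. ◇((q → p) ∧ q), w0
2. (q → p) ∧ q, w1
3. q → p, w1
4. q, w1
5. p, w1
Accessibility: w0Rw1
The negation has an open branch (countermodel exists).

Invalid (countermodel exists)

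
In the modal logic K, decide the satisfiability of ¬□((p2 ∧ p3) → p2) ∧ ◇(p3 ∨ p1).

Unsatisfiable (every branch closes)

1. ¬□((p2 ∧ p3) → p2) ∧ ◇(p3 ∨ p1), w0
2. ¬□((p2 ∧ p3) → p2), w0
3. ◇(p3 ∨ p1), w0
4. ¬((p2 ∧ p3) → p2), w1
5. p2 ∧ p3, w1
6. ¬p2, w1
7. p2, w1
8. p3, w1
Accessibility: w0Rw1
Branch closes: p2 and ¬p2 both at w1.
(One branch shown.) All branches close.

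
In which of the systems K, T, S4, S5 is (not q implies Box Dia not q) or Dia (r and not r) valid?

S5

S4-tableau for the negation not ((not q implies Box Dia not q) or Dia (r and not r)):
1. not ((not q implies Box Dia not q) or Dia (r and not r)), w0
2. not (not q implies Box Dia not q), w0
3. not Dia (r and not r), w0
4. not q, w0
5. not Box Dia not q, w0
6. not (r and not r), w0
7. r, w0
8. not Dia not q, w1
9. not (r and not r), w1
10. q, w1
11. r, w1
Accessibility: w0Rw0, w0Rw1, w1Rw1
Complete open branch: countermodel on an S4-frame, so not valid in S4, nor in K, T (the same frame is also a K-frame and a T-frame).
S5-tableau for the negation not ((not q implies Box Dia not q) or Dia (r and not r)):
1. not ((not q implies Box Dia not q) or Dia (r and not r)), w0
2. not (not q implies Box Dia not q), w0
3. not Dia (r and not r), w0
4. not q, w0
5. not Box Dia not q, w0
6. not (r and not r), w0
7. r, w0
8. not Dia not q, w1
9. not (r and not r), w1
10. q, w0
Accessibility: w0Rw0, w0Rw1, w1Rw0, w1Rw1
Branch closes: q and not q both at w0.
Every branch closes (one shown): valid in S5.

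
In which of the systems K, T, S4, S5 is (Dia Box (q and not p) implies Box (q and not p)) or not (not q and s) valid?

S4-tableau for the negation not ((Dia Box (q and not p) implies Box (q and not p)) or not (not q and s)):
1. not ((Dia Box (q and not p) implies Box (q and not p)) or not (not q and s)), 0
2. not (Dia Box (q and not p) implies Box (q and not p)), 0
3. not q and s, 0
4. Dia Box (q and not p), 0
5. not Box (q and not p), 0
6. not q, 0
7. s, 0
8. Box (q and not p), 1
9. q and not p, 1
10. q, 1
11. not p, 1
12. not (q and not p), 2
13. p, 2
Accessibility: 0R0, 0R1, 0R2, 1R1, 2R2
Complete open branch: countermodel on an S4-frame, so not valid in S4, nor in K, T (the same frame is also a K-frame and a T-frame).
S5-tableau for the negation not ((Dia Box (q and not p) implies Box (q and not p)) or not (not q and s)):
1. not ((Dia Box (q and not p) implies Box (q and not p)) or not (not q and s)), 0
2. not (Dia Box (q and not p) implies Box (q and not p)), 0
3. not q and s, 0
4. Dia Box (q and not p), 0
5. not Box (q and not p), 0
6. not q, 0
7. s, 0
8. Box (q and not p), 1
9. q and not p, 0
10. q, 0
11. not p, 0
Accessibility: 0R0, 0R1, 1R0, 1R1
Branch closes: q and not q both at 0.
Every branch closes (one shown): valid in S5.

S5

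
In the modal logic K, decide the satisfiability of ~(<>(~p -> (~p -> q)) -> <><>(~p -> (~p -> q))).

1. ~(<>(~p -> (~p -> q)) -> <><>(~p -> (~p -> q))), w0
2. <>(~p -> (~p -> q)), w0
3. ~<><>(~p -> (~p -> q)), w0
4. ~p -> (~p -> q), w1
5. ~<>(~p -> (~p -> q)), w1
6. ~p -> q, w1
7. q, w1
Accessibility: w0Rw1

Yes, satisfiable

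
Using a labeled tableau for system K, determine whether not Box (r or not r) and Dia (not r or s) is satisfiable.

1. not Box (r or not r) and Dia (not r or s), w0
2. not Box (r or not r), w0   [and-rule on 1]
3. Dia (not r or s), w0   [and-rule on 1]
4. not (r or not r), w1   [neg-Box-rule on 2: fresh world w1, w0Rw1]
5. not r, w1   [neg-or-rule on 4]
6. r, w1   [neg-or-rule on 4]
Accessibility: w0Rw1
Branch closes: r and not r both at w1.
Every branch closes; the branch above is one of them.

No, unsatisfiable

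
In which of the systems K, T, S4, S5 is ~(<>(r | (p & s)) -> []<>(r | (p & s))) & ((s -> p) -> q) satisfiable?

K, T, S4

S4-tableau for the formula:
1. ~(<>(r | (p & s)) -> []<>(r | (p & s))) & ((s -> p) -> q), u
2. ~(<>(r | (p & s)) -> []<>(r | (p & s))), u
3. (s -> p) -> q, u
4. <>(r | (p & s)), u
5. ~[]<>(r | (p & s)), u
6. q, u
7. r | (p & s), v
8. p & s, v
9. p, v
10. s, v
11. ~<>(r | (p & s)), w
12. ~(r | (p & s)), w
13. ~r, w
14. ~(p & s), w
15. ~s, w
Accessibility: uRu, uRv, uRw, vRv, wRw
Complete open branch: satisfiable in S4, hence also in K, T (this S4-model is also a K-model and a T-model).
S5-tableau for the formula:
1. ~(<>(r | (p & s)) -> []<>(r | (p & s))) & ((s -> p) -> q), u
2. ~(<>(r | (p & s)) -> []<>(r | (p & s))), u
3. (s -> p) -> q, u
4. <>(r | (p & s)), u
5. ~[]<>(r | (p & s)), u
6. ~(s -> p), u
7. s, u
8. ~p, u
9. r | (p & s), v
10. p & s, v
11. p, v
12. s, v
13. ~<>(r | (p & s)), w
14. ~(r | (p & s)), u
15. ~r, u
16. ~(p & s), u
17. ~(r | (p & s)), v
18. ~r, v
19. ~(p & s), v
20. ~(r | (p & s)), w
21. ~r, w
22. ~(p & s), w
23. ~s, v
Accessibility: uRu, uRv, uRw, vRu, vRv, vRw, wRu, wRv, wRw
Branch closes: s and ~s both at v.
Every branch closes (one shown): unsatisfiable in S5.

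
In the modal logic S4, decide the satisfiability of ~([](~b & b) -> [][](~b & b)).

Unsatisfiable (every branch closes)

1. ~([](~b & b) -> [][](~b & b)), w0
2. [](~b & b), w0   [~->-rule on 1]
3. ~[][](~b & b), w0   [~->-rule on 1]
4. ~b & b, w0   [[]-rule on 2 via w0Rw0]
5. ~b, w0   [&-rule on 4]
6. b, w0   [&-rule on 4]
Accessibility: w0Rw0
Branch closes: b and ~b both at w0.
(One branch shown.) All branches close.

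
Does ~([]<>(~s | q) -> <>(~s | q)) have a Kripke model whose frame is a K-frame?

Satisfiable (open branch found)

1. ~([]<>(~s | q) -> <>(~s | q)), 0
2. []<>(~s | q), 0
3. ~<>(~s | q), 0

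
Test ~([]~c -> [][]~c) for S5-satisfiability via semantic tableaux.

Unsatisfiable

1. ~([]~c -> [][]~c), w0
2. []~c, w0
3. ~[][]~c, w0
4. ~c, w0
5. ~[]~c, w1
6. ~c, w1
7. c, w2
8. ~c, w2
Accessibility: w0Rw0, w0Rw1, w0Rw2, w1Rw0, w1Rw1, w1Rw2, w2Rw0, w2Rw1, w2Rw2
Branch closes: c and ~c both at w2.
Every branch closes; the branch above is one of them.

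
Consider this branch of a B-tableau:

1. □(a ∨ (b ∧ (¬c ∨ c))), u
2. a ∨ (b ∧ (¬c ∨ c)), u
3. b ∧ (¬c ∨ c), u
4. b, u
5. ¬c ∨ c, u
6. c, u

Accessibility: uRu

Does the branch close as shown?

No, open

No world carries both an atom and its negation.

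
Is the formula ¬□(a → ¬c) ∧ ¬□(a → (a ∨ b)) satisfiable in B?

No, unsatisfiable

1. ¬□(a → ¬c) ∧ ¬□(a → (a ∨ b)), u
2. ¬□(a → ¬c), u
3. ¬□(a → (a ∨ b)), u
4. ¬(a → ¬c), v
5. a, v
6. c, v
7. ¬(a → (a ∨ b)), w
8. a, w
9. ¬(a ∨ b), w
10. ¬a, w
11. ¬b, w
Accessibility: uRu, uRv, uRw, vRu, vRv, wRu, wRw
Branch closes: a and ¬a both at w.
Every branch closes; the branch above is one of them.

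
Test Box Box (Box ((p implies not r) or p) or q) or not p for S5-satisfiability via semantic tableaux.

Yes, satisfiable

1. Box Box (Box ((p implies not r) or p) or q) or not p, w0
2. not p, w0
Accessibility: w0Rw0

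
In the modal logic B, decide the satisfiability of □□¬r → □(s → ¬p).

Yes, satisfiable

1. □□¬r → □(s → ¬p), 0
2. □(s → ¬p), 0   [→-rule on 1 (branches; this branch)]
3. s → ¬p, 0   [□-rule on 2 via 0R0]
4. ¬p, 0   [→-rule on 3 (branches; this branch)]
Accessibility: 0R0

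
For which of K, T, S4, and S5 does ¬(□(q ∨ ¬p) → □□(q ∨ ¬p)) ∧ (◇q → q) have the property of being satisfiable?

K, T

T-tableau for the formula:
1. ¬(□(q ∨ ¬p) → □□(q ∨ ¬p)) ∧ (◇q → q), u
2. ¬(□(q ∨ ¬p) → □□(q ∨ ¬p)), u
3. ◇q → q, u
4. □(q ∨ ¬p), u
5. ¬□□(q ∨ ¬p), u
6. q ∨ ¬p, u
7. q, u
8. ¬p, u
9. ¬□(q ∨ ¬p), v
10. q ∨ ¬p, v
11. ¬p, v
12. ¬(q ∨ ¬p), w
13. ¬q, w
14. p, w
Accessibility: uRu, uRv, vRv, vRw, wRw
Complete open branch: satisfiable in T, hence also in K (this T-model is also a K-model).
S4-tableau for the formula:
1. ¬(□(q ∨ ¬p) → □□(q ∨ ¬p)) ∧ (◇q → q), u
2. ¬(□(q ∨ ¬p) → □□(q ∨ ¬p)), u
3. ◇q → q, u
4. □(q ∨ ¬p), u
5. ¬□□(q ∨ ¬p), u
6. q ∨ ¬p, u
7. ¬◇q, u
8. ¬q, u
9. ¬p, u
10. ¬□(q ∨ ¬p), v
11. q ∨ ¬p, v
12. ¬q, v
13. ¬p, v
14. ¬(q ∨ ¬p), w
15. ¬q, w
16. p, w
17. q ∨ ¬p, w
18. ¬p, w
Accessibility: uRu, uRv, uRw, vRv, vRw, wRw
Branch closes: p and ¬p both at w.
Every branch closes (one shown): unsatisfiable in S4, hence also in S5 (every S5-frame is an S4-frame).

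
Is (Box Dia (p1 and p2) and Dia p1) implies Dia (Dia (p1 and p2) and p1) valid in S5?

Tableau for the negation not ((Box Dia (p1 and p2) and Dia p1) implies Dia (Dia (p1 and p2) and p1)):
1. not ((Box Dia (p1 and p2) and Dia p1) implies Dia (Dia (p1 and p2) and p1)), 0
2. Box Dia (p1 and p2) and Dia p1, 0   [neg-implies-rule on 1]
3. not Dia (Dia (p1 and p2) and p1), 0   [neg-implies-rule on 1]
4. Box Dia (p1 and p2), 0   [and-rule on 2]
5. Dia p1, 0   [and-rule on 2]
6. not (Dia (p1 and p2) and p1), 0   [neg-Dia-rule on 3 via 0R0]
7. Dia (p1 and p2), 0   [Box-rule on 4 via 0R0]
8. not p1, 0   [neg-and-rule on 6 (branches; this branch)]
9. p1, 1   [Dia-rule on 5: fresh world 1, 0R1]
10. not (Dia (p1 and p2) and p1), 1   [neg-Dia-rule on 3 via 0R1]
11. Dia (p1 and p2), 1   [Box-rule on 4 via 0R1]
12. not Dia (p1 and p2), 1   [neg-and-rule on 10 (branches; this branch)]
13. not (p1 and p2), 0   [neg-Dia-rule on 12 via 1R0]
14. not (p1 and p2), 1   [neg-Dia-rule on 12 via 1R1]
15. not p2, 0   [neg-and-rule on 13 (branches; this branch)]
16. not p2, 1   [neg-and-rule on 14 (branches; this branch)]
17. p1 and p2, 2   [Dia-rule on 7: fresh world 2, 0R2]
18. p1, 2   [and-rule on 17]
19. p2, 2   [and-rule on 17]
20. not (Dia (p1 and p2) and p1), 2   [neg-Dia-rule on 3 via 0R2]
21. Dia (p1 and p2), 2   [Box-rule on 4 via 0R2]
22. not (p1 and p2), 2   [neg-Dia-rule on 12 via 1R2]
23. not Dia (p1 and p2), 2   [neg-and-rule on 20 (branches; this branch)]
24. not p2, 2   [neg-and-rule on 22 (branches; this branch)]
Accessibility: 0R0, 0R1, 0R2, 1R0, 1R1, 1R2, 2R0, 2R1, 2R2
Branch closes: p2 and not p2 both at 2.
Every branch of the negation's tableau closes; the branch above is one of them.

Valid in S5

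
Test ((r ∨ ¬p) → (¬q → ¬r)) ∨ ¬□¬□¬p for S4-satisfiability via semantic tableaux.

1. ((r ∨ ¬p) → (¬q → ¬r)) ∨ ¬□¬□¬p, u
2. ¬□¬□¬p, u
3. □¬p, v
4. ¬p, v
Accessibility: uRu, uRv, vRv

Satisfiable (open branch found)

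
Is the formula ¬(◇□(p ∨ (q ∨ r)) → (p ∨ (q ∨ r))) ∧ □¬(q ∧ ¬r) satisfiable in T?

Satisfiable

1. ¬(◇□(p ∨ (q ∨ r)) → (p ∨ (q ∨ r))) ∧ □¬(q ∧ ¬r), 0
2. ¬(◇□(p ∨ (q ∨ r)) → (p ∨ (q ∨ r))), 0
3. □¬(q ∧ ¬r), 0
4. ◇□(p ∨ (q ∨ r)), 0
5. ¬(p ∨ (q ∨ r)), 0
6. ¬p, 0
7. ¬(q ∨ r), 0
8. ¬q, 0
9. ¬r, 0
10. ¬(q ∧ ¬r), 0
11. □(p ∨ (q ∨ r)), 1
12. ¬(q ∧ ¬r), 1
13. p ∨ (q ∨ r), 1
14. r, 1
15. q ∨ r, 1
Accessibility: 0R0, 0R1, 1R1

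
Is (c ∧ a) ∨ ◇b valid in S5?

Not valid

Tableau for the negation ¬((c ∧ a) ∨ ◇b):
1. ¬((c ∧ a) ∨ ◇b), w0
2. ¬(c ∧ a), w0   [¬∨-rule on 1]
3. ¬◇b, w0   [¬∨-rule on 1]
4. ¬b, w0   [¬◇-rule on 3 via w0Rw0]
5. ¬a, w0   [¬∧-rule on 2 (branches; this branch)]
Accessibility: w0Rw0
The negation has an open branch (countermodel exists).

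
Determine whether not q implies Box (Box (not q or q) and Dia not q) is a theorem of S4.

Not valid

Tableau for the negation not (not q implies Box (Box (not q or q) and Dia not q)):
1. not (not q implies Box (Box (not q or q) and Dia not q)), w0
2. not q, w0
3. not Box (Box (not q or q) and Dia not q), w0
4. not (Box (not q or q) and Dia not q), w1
5. not Dia not q, w1
6. q, w1
Accessibility: w0Rw0, w0Rw1, w1Rw1
The negation has an open branch (countermodel exists).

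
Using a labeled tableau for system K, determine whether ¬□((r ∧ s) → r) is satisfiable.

1. ¬□((r ∧ s) → r), w0
2. ¬((r ∧ s) → r), w1   [¬□-rule on 1: fresh world w1, w0Rw1]
3. r ∧ s, w1   [¬→-rule on 2]
4. ¬r, w1   [¬→-rule on 2]
5. r, w1   [∧-rule on 3]
6. s, w1   [∧-rule on 3]
Accessibility: w0Rw1
Branch closes: r and ¬r both at w1.
Every branch closes; the branch above is one of them.

No, unsatisfiable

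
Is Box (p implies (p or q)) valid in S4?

Tableau for the negation not Box (p implies (p or q)):
1. not Box (p implies (p or q)), u
2. not (p implies (p or q)), v   [neg-Box-rule on 1: fresh world v, uRv]
3. p, v   [neg-implies-rule on 2]
4. not (p or q), v   [neg-implies-rule on 2]
5. not p, v   [neg-or-rule on 4]
6. not q, v   [neg-or-rule on 4]
Accessibility: uRu, uRv, vRv
Branch closes: p and not p both at v.
All branches of the negation close; one closing branch shown above.

Valid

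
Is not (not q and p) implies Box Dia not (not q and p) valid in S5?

Tableau for the negation not (not (not q and p) implies Box Dia not (not q and p)):
1. not (not (not q and p) implies Box Dia not (not q and p)), w0
2. not (not q and p), w0
3. not Box Dia not (not q and p), w0
4. not p, w0
5. not Dia not (not q and p), w1
6. not q and p, w0
7. not q, w0
8. p, w0
Accessibility: w0Rw0, w0Rw1, w1Rw0, w1Rw1
Branch closes: p and not p both at w0.
All branches of the negation close; one closing branch shown above.

Valid in S5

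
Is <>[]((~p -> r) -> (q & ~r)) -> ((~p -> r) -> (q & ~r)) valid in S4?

Invalid (countermodel exists)

Tableau for the negation ~(<>[]((~p -> r) -> (q & ~r)) -> ((~p -> r) -> (q & ~r))):
1. ~(<>[]((~p -> r) -> (q & ~r)) -> ((~p -> r) -> (q & ~r))), u
2. <>[]((~p -> r) -> (q & ~r)), u   [~->-rule on 1]
3. ~((~p -> r) -> (q & ~r)), u   [~->-rule on 1]
4. ~p -> r, u   [~->-rule on 3]
5. ~(q & ~r), u   [~->-rule on 3]
6. r, u   [->-rule on 4 (branches; this branch)]
7. []((~p -> r) -> (q & ~r)), v   [<>-rule on 2: fresh world v, uRv]
8. (~p -> r) -> (q & ~r), v   [[]-rule on 7 via vRv]
9. q & ~r, v   [->-rule on 8 (branches; this branch)]
10. q, v   [&-rule on 9]
11. ~r, v   [&-rule on 9]
Accessibility: uRu, uRv, vRv
The negation has an open branch (countermodel exists).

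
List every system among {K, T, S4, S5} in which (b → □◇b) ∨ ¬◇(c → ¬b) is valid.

S5

S5-tableau for the negation ¬((b → □◇b) ∨ ¬◇(c → ¬b)):
1. ¬((b → □◇b) ∨ ¬◇(c → ¬b)), w0
2. ¬(b → □◇b), w0   [¬∨-rule on 1]
3. ◇(c → ¬b), w0   [¬∨-rule on 1]
4. b, w0   [¬→-rule on 2]
5. ¬□◇b, w0   [¬→-rule on 2]
6. c → ¬b, w1   [◇-rule on 3: fresh world w1, w0Rw1]
7. ¬b, w1   [→-rule on 6 (branches; this branch)]
8. ¬◇b, w2   [¬□-rule on 5: fresh world w2, w0Rw2]
9. ¬b, w0   [¬◇-rule on 8 via w2Rw0]
Accessibility: w0Rw0, w0Rw1, w0Rw2, w1Rw0, w1Rw1, w1Rw2, w2Rw0, w2Rw1, w2Rw2
Branch closes: b and ¬b both at w0.
Every branch closes (one shown): valid in S5.
S4-tableau for the negation ¬((b → □◇b) ∨ ¬◇(c → ¬b)):
1. ¬((b → □◇b) ∨ ¬◇(c → ¬b)), w0
2. ¬(b → □◇b), w0   [¬∨-rule on 1]
3. ◇(c → ¬b), w0   [¬∨-rule on 1]
4. b, w0   [¬→-rule on 2]
5. ¬□◇b, w0   [¬→-rule on 2]
6. c → ¬b, w1   [◇-rule on 3: fresh world w1, w0Rw1]
7. ¬b, w1   [→-rule on 6 (branches; this branch)]
8. ¬◇b, w2   [¬□-rule on 5: fresh world w2, w0Rw2]
9. ¬b, w2   [¬◇-rule on 8 via w2Rw2]
Accessibility: w0Rw0, w0Rw1, w0Rw2, w1Rw1, w2Rw2
Complete open branch: countermodel on an S4-frame, so not valid in S4, nor in K, T (the same frame is also a K-frame and a T-frame).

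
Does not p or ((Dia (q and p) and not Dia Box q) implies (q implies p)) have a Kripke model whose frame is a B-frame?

Yes, satisfiable

1. not p or ((Dia (q and p) and not Dia Box q) implies (q implies p)), u
2. (Dia (q and p) and not Dia Box q) implies (q implies p), u
3. q implies p, u
4. p, u
Accessibility: uRu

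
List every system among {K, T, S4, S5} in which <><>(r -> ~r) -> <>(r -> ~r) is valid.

S4, S5

T-tableau for the negation ~(<><>(r -> ~r) -> <>(r -> ~r)):
1. ~(<><>(r -> ~r) -> <>(r -> ~r)), 0
2. <><>(r -> ~r), 0
3. ~<>(r -> ~r), 0
4. ~(r -> ~r), 0
5. r, 0
6. <>(r -> ~r), 1
7. ~(r -> ~r), 1
8. r, 1
9. r -> ~r, 2
10. ~r, 2
Accessibility: 0R0, 0R1, 1R1, 1R2, 2R2
Complete open branch: countermodel on a T-frame, so not valid in T, nor in K (the same frame is also a K-frame).
S4-tableau for the negation ~(<><>(r -> ~r) -> <>(r -> ~r)):
1. ~(<><>(r -> ~r) -> <>(r -> ~r)), 0
2. <><>(r -> ~r), 0
3. ~<>(r -> ~r), 0
4. ~(r -> ~r), 0
5. r, 0
6. <>(r -> ~r), 1
7. ~(r -> ~r), 1
8. r, 1
9. r -> ~r, 2
10. ~(r -> ~r), 2
11. r, 2
12. ~r, 2
Accessibility: 0R0, 0R1, 0R2, 1R1, 1R2, 2R2
Branch closes: r and ~r both at 2.
Every branch closes (one shown): valid in S4, hence also in S5 (every theorem of S4 is a theorem of S5).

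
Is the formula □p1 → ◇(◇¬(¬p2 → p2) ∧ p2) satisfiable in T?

Yes, satisfiable

1. □p1 → ◇(◇¬(¬p2 → p2) ∧ p2), u
2. ◇(◇¬(¬p2 → p2) ∧ p2), u
3. ◇¬(¬p2 → p2) ∧ p2, v
4. ◇¬(¬p2 → p2), v
5. p2, v
6. ¬(¬p2 → p2), w
7. ¬p2, w
Accessibility: uRu, uRv, vRv, vRw, wRw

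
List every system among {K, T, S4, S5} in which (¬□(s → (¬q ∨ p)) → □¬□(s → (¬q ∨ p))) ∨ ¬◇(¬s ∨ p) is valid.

S4-tableau for the negation ¬((¬□(s → (¬q ∨ p)) → □¬□(s → (¬q ∨ p))) ∨ ¬◇(¬s ∨ p)):
1. ¬((¬□(s → (¬q ∨ p)) → □¬□(s → (¬q ∨ p))) ∨ ¬◇(¬s ∨ p)), w0
2. ¬(¬□(s → (¬q ∨ p)) → □¬□(s → (¬q ∨ p))), w0
3. ◇(¬s ∨ p), w0
4. ¬□(s → (¬q ∨ p)), w0
5. ¬□¬□(s → (¬q ∨ p)), w0
6. ¬s ∨ p, w1
7. p, w1
8. ¬(s → (¬q ∨ p)), w2
9. s, w2
10. ¬(¬q ∨ p), w2
11. q, w2
12. ¬p, w2
13. □(s → (¬q ∨ p)), w3
14. s → (¬q ∨ p), w3
15. ¬q ∨ p, w3
16. p, w3
Accessibility: w0Rw0, w0Rw1, w0Rw2, w0Rw3, w1Rw1, w2Rw2, w3Rw3
Complete open branch: countermodel on an S4-frame, so not valid in S4, nor in K, T (the same frame is also a K-frame and a T-frame).
S5-tableau for the negation ¬((¬□(s → (¬q ∨ p)) → □¬□(s → (¬q ∨ p))) ∨ ¬◇(¬s ∨ p)):
1. ¬((¬□(s → (¬q ∨ p)) → □¬□(s → (¬q ∨ p))) ∨ ¬◇(¬s ∨ p)), w0
2. ¬(¬□(s → (¬q ∨ p)) → □¬□(s → (¬q ∨ p))), w0
3. ◇(¬s ∨ p), w0
4. ¬□(s → (¬q ∨ p)), w0
5. ¬□¬□(s → (¬q ∨ p)), w0
6. ¬s ∨ p, w1
7. p, w1
8. ¬(s → (¬q ∨ p)), w2
9. s, w2
10. ¬(¬q ∨ p), w2
11. q, w2
12. ¬p, w2
13. □(s → (¬q ∨ p)), w3
14. s → (¬q ∨ p), w0
15. s → (¬q ∨ p), w1
16. s → (¬q ∨ p), w2
17. s → (¬q ∨ p), w3
18. ¬q ∨ p, w0
19. ¬q ∨ p, w1
20. ¬q ∨ p, w2
21. ¬q ∨ p, w3
22. p, w0
23. p, w2
Accessibility: w0Rw0, w0Rw1, w0Rw2, w0Rw3, w1Rw0, w1Rw1, w1Rw2, w1Rw3, w2Rw0, w2Rw1, w2Rw2, w2Rw3, w3Rw0, w3Rw1, w3Rw2, w3Rw3
Branch closes: p and ¬p both at w2.
Every branch closes (one shown): valid in S5.

S5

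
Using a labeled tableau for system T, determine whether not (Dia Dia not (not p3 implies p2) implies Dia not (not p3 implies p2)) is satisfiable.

Satisfiable

1. not (Dia Dia not (not p3 implies p2) implies Dia not (not p3 implies p2)), 0
2. Dia Dia not (not p3 implies p2), 0   [neg-implies-rule on 1]
3. not Dia not (not p3 implies p2), 0   [neg-implies-rule on 1]
4. not p3 implies p2, 0   [neg-Dia-rule on 3 via 0R0]
5. p2, 0   [implies-rule on 4 (branches; this branch)]
6. Dia not (not p3 implies p2), 1   [Dia-rule on 2: fresh world 1, 0R1]
7. not p3 implies p2, 1   [neg-Dia-rule on 3 via 0R1]
8. p2, 1   [implies-rule on 7 (branches; this branch)]
9. not (not p3 implies p2), 2   [Dia-rule on 6: fresh world 2, 1R2]
10. not p3, 2   [neg-implies-rule on 9]
11. not p2, 2   [neg-implies-rule on 9]
Accessibility: 0R0, 0R1, 1R1, 1R2, 2R2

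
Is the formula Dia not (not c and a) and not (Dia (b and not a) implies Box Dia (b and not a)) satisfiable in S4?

1. Dia not (not c and a) and not (Dia (b and not a) implies Box Dia (b and not a)), 0
2. Dia not (not c and a), 0
3. not (Dia (b and not a) implies Box Dia (b and not a)), 0
4. Dia (b and not a), 0
5. not Box Dia (b and not a), 0
6. not (not c and a), 1
7. not a, 1
8. b and not a, 2
9. b, 2
10. not a, 2
11. not Dia (b and not a), 3
12. not (b and not a), 3
13. a, 3
Accessibility: 0R0, 0R1, 0R2, 0R3, 1R1, 2R2, 3R3

Satisfiable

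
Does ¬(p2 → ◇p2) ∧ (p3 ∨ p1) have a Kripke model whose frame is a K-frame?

Yes, satisfiable

1. ¬(p2 → ◇p2) ∧ (p3 ∨ p1), u
2. ¬(p2 → ◇p2), u
3. p3 ∨ p1, u
4. p2, u
5. ¬◇p2, u
6. p1, u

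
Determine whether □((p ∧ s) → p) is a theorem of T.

Tableau for the negation ¬□((p ∧ s) → p):
1. ¬□((p ∧ s) → p), u
2. ¬((p ∧ s) → p), v
3. p ∧ s, v
4. ¬p, v
5. p, v
6. s, v
Accessibility: uRu, uRv, vRv
Branch closes: p and ¬p both at v.
Every branch of the negation's tableau closes; the branch above is one of them.

Yes, valid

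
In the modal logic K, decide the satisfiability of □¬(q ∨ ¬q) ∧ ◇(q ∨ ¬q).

Unsatisfiable

1. □¬(q ∨ ¬q) ∧ ◇(q ∨ ¬q), u
2. □¬(q ∨ ¬q), u   [∧-rule on 1]
3. ◇(q ∨ ¬q), u   [∧-rule on 1]
4. q ∨ ¬q, v   [◇-rule on 3: fresh world v, uRv]
5. ¬(q ∨ ¬q), v   [□-rule on 2 via uRv]
6. ¬q, v   [¬∨-rule on 5]
7. q, v   [¬∨-rule on 5]
Accessibility: uRv
Branch closes: q and ¬q both at v.
Every branch closes; the branch above is one of them.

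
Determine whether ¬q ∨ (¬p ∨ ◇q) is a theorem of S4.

Valid in S4

Tableau for the negation ¬(¬q ∨ (¬p ∨ ◇q)):
1. ¬(¬q ∨ (¬p ∨ ◇q)), w0
2. q, w0
3. ¬(¬p ∨ ◇q), w0
4. p, w0
5. ¬◇q, w0
6. ¬q, w0
Accessibility: w0Rw0
Branch closes: q and ¬q both at w0.
Every branch of the negation's tableau closes; the branch above is one of them.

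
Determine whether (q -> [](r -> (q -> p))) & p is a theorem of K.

Tableau for the negation ~((q -> [](r -> (q -> p))) & p):
1. ~((q -> [](r -> (q -> p))) & p), 0
2. ~p, 0   [~&-rule on 1 (branches; this branch)]
The negation has an open branch (countermodel exists).

Invalid (countermodel exists)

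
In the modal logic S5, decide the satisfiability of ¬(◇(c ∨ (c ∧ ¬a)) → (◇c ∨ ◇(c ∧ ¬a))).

1. ¬(◇(c ∨ (c ∧ ¬a)) → (◇c ∨ ◇(c ∧ ¬a))), u
2. ◇(c ∨ (c ∧ ¬a)), u
3. ¬(◇c ∨ ◇(c ∧ ¬a)), u
4. ¬◇c, u
5. ¬◇(c ∧ ¬a), u
6. ¬c, u
7. ¬(c ∧ ¬a), u
8. a, u
9. c ∨ (c ∧ ¬a), v
10. ¬c, v
11. ¬(c ∧ ¬a), v
12. c ∧ ¬a, v
13. c, v
14. ¬a, v
Accessibility: uRu, uRv, vRu, vRv
Branch closes: c and ¬c both at v.
All branches of the tableau close; one closing branch shown above.

Unsatisfiable (every branch closes)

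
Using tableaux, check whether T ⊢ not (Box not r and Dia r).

Tableau for the negation Box not r and Dia r:
1. Box not r and Dia r, 0
2. Box not r, 0   [and-rule on 1]
3. Dia r, 0   [and-rule on 1]
4. not r, 0   [Box-rule on 2 via 0R0]
5. r, 1   [Dia-rule on 3: fresh world 1, 0R1]
6. not r, 1   [Box-rule on 2 via 0R1]
Accessibility: 0R0, 0R1, 1R1
Branch closes: r and not r both at 1.
Every branch of the negation's tableau closes; the branch above is one of them.

Valid in T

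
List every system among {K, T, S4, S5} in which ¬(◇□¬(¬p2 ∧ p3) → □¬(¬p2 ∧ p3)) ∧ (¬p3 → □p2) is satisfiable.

S5-tableau for the formula:
1. ¬(◇□¬(¬p2 ∧ p3) → □¬(¬p2 ∧ p3)) ∧ (¬p3 → □p2), w0
2. ¬(◇□¬(¬p2 ∧ p3) → □¬(¬p2 ∧ p3)), w0   [∧-rule on 1]
3. ¬p3 → □p2, w0   [∧-rule on 1]
4. ◇□¬(¬p2 ∧ p3), w0   [¬→-rule on 2]
5. ¬□¬(¬p2 ∧ p3), w0   [¬→-rule on 2]
6. □p2, w0   [→-rule on 3 (branches; this branch)]
7. p2, w0   [□-rule on 6 via w0Rw0]
8. □¬(¬p2 ∧ p3), w1   [◇-rule on 4: fresh world w1, w0Rw1]
9. p2, w1   [□-rule on 6 via w0Rw1]
10. ¬(¬p2 ∧ p3), w0   [□-rule on 8 via w1Rw0]
11. ¬(¬p2 ∧ p3), w1   [□-rule on 8 via w1Rw1]
12. ¬p3, w0   [¬∧-rule on 10 (branches; this branch)]
13. ¬p3, w1   [¬∧-rule on 11 (branches; this branch)]
14. ¬p2 ∧ p3, w2   [¬□-rule on 5: fresh world w2, w0Rw2]
15. ¬p2, w2   [∧-rule on 14]
16. p3, w2   [∧-rule on 14]
17. p2, w2   [□-rule on 6 via w0Rw2]
Accessibility: w0Rw0, w0Rw1, w0Rw2, w1Rw0, w1Rw1, w1Rw2, w2Rw0, w2Rw1, w2Rw2
Branch closes: p2 and ¬p2 both at w2.
Every branch closes (one shown): unsatisfiable in S5.
S4-tableau for the formula:
1. ¬(◇□¬(¬p2 ∧ p3) → □¬(¬p2 ∧ p3)) ∧ (¬p3 → □p2), w0
2. ¬(◇□¬(¬p2 ∧ p3) → □¬(¬p2 ∧ p3)), w0   [∧-rule on 1]
3. ¬p3 → □p2, w0   [∧-rule on 1]
4. ◇□¬(¬p2 ∧ p3), w0   [¬→-rule on 2]
5. ¬□¬(¬p2 ∧ p3), w0   [¬→-rule on 2]
6. p3, w0   [→-rule on 3 (branches; this branch)]
7. □¬(¬p2 ∧ p3), w1   [◇-rule on 4: fresh world w1, w0Rw1]
8. ¬(¬p2 ∧ p3), w1   [□-rule on 7 via w1Rw1]
9. ¬p3, w1   [¬∧-rule on 8 (branches; this branch)]
10. ¬p2 ∧ p3, w2   [¬□-rule on 5: fresh world w2, w0Rw2]
11. ¬p2, w2   [∧-rule on 10]
12. p3, w2   [∧-rule on 10]
Accessibility: w0Rw0, w0Rw1, w0Rw2, w1Rw1, w2Rw2
Complete open branch: satisfiable in S4, hence also in K, T (this S4-model is also a K-model and a T-model).

K, T, S4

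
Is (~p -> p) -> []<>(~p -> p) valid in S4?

No, not valid

Tableau for the negation ~((~p -> p) -> []<>(~p -> p)):
1. ~((~p -> p) -> []<>(~p -> p)), 0
2. ~p -> p, 0   [~->-rule on 1]
3. ~[]<>(~p -> p), 0   [~->-rule on 1]
4. p, 0   [->-rule on 2 (branches; this branch)]
5. ~<>(~p -> p), 1   [~[]-rule on 3: fresh world 1, 0R1]
6. ~(~p -> p), 1   [~<>-rule on 5 via 1R1]
7. ~p, 1   [~->-rule on 6]
Accessibility: 0R0, 0R1, 1R1
The negation has an open branch (countermodel exists).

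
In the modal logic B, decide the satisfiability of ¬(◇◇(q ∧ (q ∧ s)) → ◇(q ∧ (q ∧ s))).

Satisfiable (open branch found)

1. ¬(◇◇(q ∧ (q ∧ s)) → ◇(q ∧ (q ∧ s))), u
2. ◇◇(q ∧ (q ∧ s)), u   [¬→-rule on 1]
3. ¬◇(q ∧ (q ∧ s)), u   [¬→-rule on 1]
4. ¬(q ∧ (q ∧ s)), u   [¬◇-rule on 3 via uRu]
5. ¬(q ∧ s), u   [¬∧-rule on 4 (branches; this branch)]
6. ¬s, u   [¬∧-rule on 5 (branches; this branch)]
7. ◇(q ∧ (q ∧ s)), v   [◇-rule on 2: fresh world v, uRv]
8. ¬(q ∧ (q ∧ s)), v   [¬◇-rule on 3 via uRv]
9. ¬(q ∧ s), v   [¬∧-rule on 8 (branches; this branch)]
10. ¬s, v   [¬∧-rule on 9 (branches; this branch)]
11. q ∧ (q ∧ s), w   [◇-rule on 7: fresh world w, vRw]
12. q, w   [∧-rule on 11]
13. q ∧ s, w   [∧-rule on 11]
14. s, w   [∧-rule on 13]
Accessibility: uRu, uRv, vRu, vRv, vRw, wRv, wRw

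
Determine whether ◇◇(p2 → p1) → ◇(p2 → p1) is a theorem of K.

Tableau for the negation ¬(◇◇(p2 → p1) → ◇(p2 → p1)):
1. ¬(◇◇(p2 → p1) → ◇(p2 → p1)), w0
2. ◇◇(p2 → p1), w0
3. ¬◇(p2 → p1), w0
4. ◇(p2 → p1), w1
5. ¬(p2 → p1), w1
6. p2, w1
7. ¬p1, w1
8. p2 → p1, w2
9. p1, w2
Accessibility: w0Rw1, w1Rw2
The negation has an open branch (countermodel exists).

Invalid (countermodel exists)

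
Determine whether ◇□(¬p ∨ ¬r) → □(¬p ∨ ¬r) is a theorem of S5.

Tableau for the negation ¬(◇□(¬p ∨ ¬r) → □(¬p ∨ ¬r)):
1. ¬(◇□(¬p ∨ ¬r) → □(¬p ∨ ¬r)), w0
2. ◇□(¬p ∨ ¬r), w0
3. ¬□(¬p ∨ ¬r), w0
4. □(¬p ∨ ¬r), w1
5. ¬p ∨ ¬r, w0
6. ¬p ∨ ¬r, w1
7. ¬r, w0
8. ¬r, w1
9. ¬(¬p ∨ ¬r), w2
10. p, w2
11. r, w2
12. ¬p ∨ ¬r, w2
13. ¬r, w2
Accessibility: w0Rw0, w0Rw1, w0Rw2, w1Rw0, w1Rw1, w1Rw2, w2Rw0, w2Rw1, w2Rw2
Branch closes: r and ¬r both at w2.
All branches of the negation close; one closing branch shown above.

Valid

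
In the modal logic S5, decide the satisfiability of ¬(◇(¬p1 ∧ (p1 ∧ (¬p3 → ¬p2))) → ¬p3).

Unsatisfiable (every branch closes)

1. ¬(◇(¬p1 ∧ (p1 ∧ (¬p3 → ¬p2))) → ¬p3), w0
2. ◇(¬p1 ∧ (p1 ∧ (¬p3 → ¬p2))), w0
3. p3, w0
4. ¬p1 ∧ (p1 ∧ (¬p3 → ¬p2)), w1
5. ¬p1, w1
6. p1 ∧ (¬p3 → ¬p2), w1
7. p1, w1
8. ¬p3 → ¬p2, w1
Accessibility: w0Rw0, w0Rw1, w1Rw0, w1Rw1
Branch closes: p1 and ¬p1 both at w1.
Every branch closes; the branch above is one of them.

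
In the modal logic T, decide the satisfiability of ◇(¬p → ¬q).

Yes, satisfiable

1. ◇(¬p → ¬q), u
2. ¬p → ¬q, v   [◇-rule on 1: fresh world v, uRv]
3. ¬q, v   [→-rule on 2 (branches; this branch)]
Accessibility: uRu, uRv, vRv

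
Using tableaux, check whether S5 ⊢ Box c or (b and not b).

Tableau for the negation not (Box c or (b and not b)):
1. not (Box c or (b and not b)), u
2. not Box c, u   [neg-or-rule on 1]
3. not (b and not b), u   [neg-or-rule on 1]
4. b, u   [neg-and-rule on 3 (branches; this branch)]
5. not c, v   [neg-Box-rule on 2: fresh world v, uRv]
Accessibility: uRu, uRv, vRu, vRv
The negation has an open branch (countermodel exists).

Invalid (countermodel exists)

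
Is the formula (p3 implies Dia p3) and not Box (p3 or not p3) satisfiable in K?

1. (p3 implies Dia p3) and not Box (p3 or not p3), 0
2. p3 implies Dia p3, 0   [and-rule on 1]
3. not Box (p3 or not p3), 0   [and-rule on 1]
4. Dia p3, 0   [implies-rule on 2 (branches; this branch)]
5. not (p3 or not p3), 1   [neg-Box-rule on 3: fresh world 1, 0R1]
6. not p3, 1   [neg-or-rule on 5]
7. p3, 1   [neg-or-rule on 5]
Accessibility: 0R1
Branch closes: p3 and not p3 both at 1.
All branches of the tableau close; one closing branch shown above.

Unsatisfiable (every branch closes)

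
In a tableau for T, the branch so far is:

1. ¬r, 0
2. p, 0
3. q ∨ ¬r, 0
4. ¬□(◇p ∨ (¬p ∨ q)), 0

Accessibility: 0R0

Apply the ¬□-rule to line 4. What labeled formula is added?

a fresh world 1 with 0R1, and ¬(◇p ∨ (¬p ∨ q)) at 1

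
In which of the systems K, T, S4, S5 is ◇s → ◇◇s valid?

T, S4, S5

T-tableau for the negation ¬(◇s → ◇◇s):
1. ¬(◇s → ◇◇s), w0
2. ◇s, w0
3. ¬◇◇s, w0
4. ¬◇s, w0
5. ¬s, w0
6. s, w1
7. ¬◇s, w1
8. ¬s, w1
Accessibility: w0Rw0, w0Rw1, w1Rw1
Branch closes: s and ¬s both at w1.
Every branch closes (one shown): valid in T, hence also in S4, S5 (every theorem of T is a theorem of S4 and S5).
K-tableau for the negation ¬(◇s → ◇◇s):
1. ¬(◇s → ◇◇s), w0
2. ◇s, w0
3. ¬◇◇s, w0
4. s, w1
5. ¬◇s, w1
Accessibility: w0Rw1
Complete open branch: countermodel on a K-frame, so not valid in K.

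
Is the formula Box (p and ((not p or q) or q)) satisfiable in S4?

1. Box (p and ((not p or q) or q)), u
2. p and ((not p or q) or q), u
3. p, u
4. (not p or q) or q, u
5. q, u
Accessibility: uRu

Satisfiable (open branch found)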